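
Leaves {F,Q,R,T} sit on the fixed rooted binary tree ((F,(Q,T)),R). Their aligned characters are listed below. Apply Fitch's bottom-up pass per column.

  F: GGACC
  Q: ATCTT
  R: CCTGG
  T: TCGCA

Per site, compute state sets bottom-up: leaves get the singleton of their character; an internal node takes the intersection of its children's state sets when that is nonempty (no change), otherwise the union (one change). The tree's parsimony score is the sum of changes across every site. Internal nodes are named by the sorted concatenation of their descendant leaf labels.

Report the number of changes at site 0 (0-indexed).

[col 0] QT: children Q:{A}, T:{T} ∪→ {A,T}; cost 1
[col 0] FQT: children F:{G}, QT:{A,T} ∪→ {A,G,T}; cost 1
[col 0] FQRT: children FQT:{A,G,T}, R:{C} ∪→ {A,C,G,T}; cost 1
[col 1] QT: children Q:{T}, T:{C} ∪→ {C,T}; cost 1
[col 1] FQT: children F:{G}, QT:{C,T} ∪→ {C,G,T}; cost 1
[col 1] FQRT: children FQT:{C,G,T}, R:{C} ∩→ {C}; cost 0
[col 2] QT: children Q:{C}, T:{G} ∪→ {C,G}; cost 1
[col 2] FQT: children F:{A}, QT:{C,G} ∪→ {A,C,G}; cost 1
[col 2] FQRT: children FQT:{A,C,G}, R:{T} ∪→ {A,C,G,T}; cost 1
[col 3] QT: children Q:{T}, T:{C} ∪→ {C,T}; cost 1
[col 3] FQT: children F:{C}, QT:{C,T} ∩→ {C}; cost 0
[col 3] FQRT: children FQT:{C}, R:{G} ∪→ {C,G}; cost 1
[col 4] QT: children Q:{T}, T:{A} ∪→ {A,T}; cost 1
[col 4] FQT: children F:{C}, QT:{A,T} ∪→ {A,C,T}; cost 1
[col 4] FQRT: children FQT:{A,C,T}, R:{G} ∪→ {A,C,G,T}; cost 1
per-site changes: [3, 2, 3, 2, 3]; total = 13

3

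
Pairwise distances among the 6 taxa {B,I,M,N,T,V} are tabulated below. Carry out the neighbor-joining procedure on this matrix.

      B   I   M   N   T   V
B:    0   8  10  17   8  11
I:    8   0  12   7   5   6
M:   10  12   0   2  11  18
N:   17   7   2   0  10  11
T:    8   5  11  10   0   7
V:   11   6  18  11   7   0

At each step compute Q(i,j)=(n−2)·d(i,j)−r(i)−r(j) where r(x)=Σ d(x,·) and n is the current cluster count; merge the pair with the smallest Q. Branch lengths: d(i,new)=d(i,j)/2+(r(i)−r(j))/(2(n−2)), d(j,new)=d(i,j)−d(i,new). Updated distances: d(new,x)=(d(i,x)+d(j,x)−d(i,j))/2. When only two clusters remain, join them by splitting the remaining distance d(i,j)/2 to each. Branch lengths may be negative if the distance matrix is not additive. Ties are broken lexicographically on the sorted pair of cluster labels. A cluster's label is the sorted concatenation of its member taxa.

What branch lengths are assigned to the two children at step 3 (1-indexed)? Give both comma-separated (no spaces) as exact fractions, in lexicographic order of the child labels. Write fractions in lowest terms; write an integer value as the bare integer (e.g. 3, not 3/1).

11/2,7

step 1: merge (M,N) at d=2, Q=-92; branch lengths M→7/4, N→1/4; new cluster MN
  updated: d(B,MN)=25/2, d(I,MN)=17/2, d(MN,T)=19/2, d(MN,V)=27/2
step 2: merge (I,V) at d=6, Q=-47; branch lengths I→4/3, V→14/3; new cluster IV
  updated: d(B,IV)=13/2, d(IV,MN)=8, d(IV,T)=3
step 3: merge (B,MN) at d=25/2, Q=-32; branch lengths B→11/2, MN→7; new cluster BMN
  updated: d(BMN,IV)=1, d(BMN,T)=5/2
step 4: merge (BMN,IV) at d=1, Q=-13/2; branch lengths BMN→1/4, IV→3/4; new cluster BIMNV
  updated: d(BIMNV,T)=9/4
step 5: merge (BIMNV,T) at d=9/4; branch lengths BIMNV→9/8, T→9/8; new cluster BIMNTV
final tree: (((B:11/2,(M:7/4,N:1/4):7):1/4,(I:4/3,V:14/3):3/4):9/8,T:9/8)
total length: 95/4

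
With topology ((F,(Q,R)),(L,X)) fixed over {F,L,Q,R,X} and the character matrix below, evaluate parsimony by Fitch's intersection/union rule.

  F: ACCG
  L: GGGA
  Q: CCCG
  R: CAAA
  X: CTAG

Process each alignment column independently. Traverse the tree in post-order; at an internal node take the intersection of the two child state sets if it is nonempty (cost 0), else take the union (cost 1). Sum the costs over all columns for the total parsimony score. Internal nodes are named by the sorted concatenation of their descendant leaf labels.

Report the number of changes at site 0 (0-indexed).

2

site 0, node QR: Q={C} ∩ R={C} → {C} (+0)
site 0, node FQR: F={A} ∪ QR={C} → {A,C} (+1)
site 0, node LX: L={G} ∪ X={C} → {C,G} (+1)
site 0, node FLQRX: FQR={A,C} ∩ LX={C,G} → {C} (+0)
site 1, node QR: Q={C} ∪ R={A} → {A,C} (+1)
site 1, node FQR: F={C} ∩ QR={A,C} → {C} (+0)
site 1, node LX: L={G} ∪ X={T} → {G,T} (+1)
site 1, node FLQRX: FQR={C} ∪ LX={G,T} → {C,G,T} (+1)
site 2, node QR: Q={C} ∪ R={A} → {A,C} (+1)
site 2, node FQR: F={C} ∩ QR={A,C} → {C} (+0)
site 2, node LX: L={G} ∪ X={A} → {A,G} (+1)
site 2, node FLQRX: FQR={C} ∪ LX={A,G} → {A,C,G} (+1)
site 3, node QR: Q={G} ∪ R={A} → {A,G} (+1)
site 3, node FQR: F={G} ∩ QR={A,G} → {G} (+0)
site 3, node LX: L={A} ∪ X={G} → {A,G} (+1)
site 3, node FLQRX: FQR={G} ∩ LX={A,G} → {G} (+0)
per-site changes: [2, 3, 3, 2]; total = 10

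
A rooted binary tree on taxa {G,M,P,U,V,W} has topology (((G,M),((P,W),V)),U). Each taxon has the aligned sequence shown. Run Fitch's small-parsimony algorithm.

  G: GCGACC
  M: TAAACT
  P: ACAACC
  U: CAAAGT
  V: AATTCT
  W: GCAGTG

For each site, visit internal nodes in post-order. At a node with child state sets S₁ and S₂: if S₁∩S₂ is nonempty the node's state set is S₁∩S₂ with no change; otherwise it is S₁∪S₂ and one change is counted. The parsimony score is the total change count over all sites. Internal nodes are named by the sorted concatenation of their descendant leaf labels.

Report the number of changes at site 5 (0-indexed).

[col 0] GM: children G:{G}, M:{T} ∪→ {G,T}; cost 1
[col 0] PW: children P:{A}, W:{G} ∪→ {A,G}; cost 1
[col 0] PVW: children PW:{A,G}, V:{A} ∩→ {A}; cost 0
[col 0] GMPVW: children GM:{G,T}, PVW:{A} ∪→ {A,G,T}; cost 1
[col 0] GMPUVW: children GMPVW:{A,G,T}, U:{C} ∪→ {A,C,G,T}; cost 1
[col 1] GM: children G:{C}, M:{A} ∪→ {A,C}; cost 1
[col 1] PW: children P:{C}, W:{C} ∩→ {C}; cost 0
[col 1] PVW: children PW:{C}, V:{A} ∪→ {A,C}; cost 1
[col 1] GMPVW: children GM:{A,C}, PVW:{A,C} ∩→ {A,C}; cost 0
[col 1] GMPUVW: children GMPVW:{A,C}, U:{A} ∩→ {A}; cost 0
[col 2] GM: children G:{G}, M:{A} ∪→ {A,G}; cost 1
[col 2] PW: children P:{A}, W:{A} ∩→ {A}; cost 0
[col 2] PVW: children PW:{A}, V:{T} ∪→ {A,T}; cost 1
[col 2] GMPVW: children GM:{A,G}, PVW:{A,T} ∩→ {A}; cost 0
[col 2] GMPUVW: children GMPVW:{A}, U:{A} ∩→ {A}; cost 0
[col 3] GM: children G:{A}, M:{A} ∩→ {A}; cost 0
[col 3] PW: children P:{A}, W:{G} ∪→ {A,G}; cost 1
[col 3] PVW: children PW:{A,G}, V:{T} ∪→ {A,G,T}; cost 1
[col 3] GMPVW: children GM:{A}, PVW:{A,G,T} ∩→ {A}; cost 0
[col 3] GMPUVW: children GMPVW:{A}, U:{A} ∩→ {A}; cost 0
[col 4] GM: children G:{C}, M:{C} ∩→ {C}; cost 0
[col 4] PW: children P:{C}, W:{T} ∪→ {C,T}; cost 1
[col 4] PVW: children PW:{C,T}, V:{C} ∩→ {C}; cost 0
[col 4] GMPVW: children GM:{C}, PVW:{C} ∩→ {C}; cost 0
[col 4] GMPUVW: children GMPVW:{C}, U:{G} ∪→ {C,G}; cost 1
[col 5] GM: children G:{C}, M:{T} ∪→ {C,T}; cost 1
[col 5] PW: children P:{C}, W:{G} ∪→ {C,G}; cost 1
[col 5] PVW: children PW:{C,G}, V:{T} ∪→ {C,G,T}; cost 1
[col 5] GMPVW: children GM:{C,T}, PVW:{C,G,T} ∩→ {C,T}; cost 0
[col 5] GMPUVW: children GMPVW:{C,T}, U:{T} ∩→ {T}; cost 0
per-site changes: [4, 2, 2, 2, 2, 3]; total = 15

3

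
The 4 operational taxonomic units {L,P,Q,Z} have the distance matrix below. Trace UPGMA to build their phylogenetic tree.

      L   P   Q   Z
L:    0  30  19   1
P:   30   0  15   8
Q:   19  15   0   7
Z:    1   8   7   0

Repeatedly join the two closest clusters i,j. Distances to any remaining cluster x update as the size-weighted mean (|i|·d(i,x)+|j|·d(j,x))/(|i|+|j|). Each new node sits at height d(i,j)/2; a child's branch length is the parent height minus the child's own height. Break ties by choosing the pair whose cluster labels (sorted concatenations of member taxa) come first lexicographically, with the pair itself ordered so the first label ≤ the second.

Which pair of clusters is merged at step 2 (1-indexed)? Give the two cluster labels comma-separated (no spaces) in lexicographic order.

step 1: merge (L,Z) at d=1; branch lengths L→1/2, Z→1/2; new cluster LZ
  updated: d(LZ,P)=19, d(LZ,Q)=13
step 2: merge (LZ,Q) at d=13; branch lengths LZ→6, Q→13/2; new cluster LQZ
  updated: d(LQZ,P)=53/3
step 3: merge (LQZ,P) at d=53/3; branch lengths LQZ→7/3, P→53/6; new cluster LPQZ
final tree: (((L:1/2,Z:1/2):6,Q:13/2):7/3,P:53/6)
total length: 74/3

LZ,Q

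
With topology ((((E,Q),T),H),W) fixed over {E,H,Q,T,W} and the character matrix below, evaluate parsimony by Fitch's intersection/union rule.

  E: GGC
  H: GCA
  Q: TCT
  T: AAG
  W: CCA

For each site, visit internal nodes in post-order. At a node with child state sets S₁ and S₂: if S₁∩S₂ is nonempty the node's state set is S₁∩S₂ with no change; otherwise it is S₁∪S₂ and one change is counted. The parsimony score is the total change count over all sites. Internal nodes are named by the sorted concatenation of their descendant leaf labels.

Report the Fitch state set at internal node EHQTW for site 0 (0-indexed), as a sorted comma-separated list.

C,G

EQ@0: {G} ∪ {T} = {G,T} (union, +1)
EQT@0: {G,T} ∪ {A} = {A,G,T} (union, +1)
EHQT@0: {A,G,T} ∩ {G} = {G} (intersection, +0)
EHQTW@0: {G} ∪ {C} = {C,G} (union, +1)
EQ@1: {G} ∪ {C} = {C,G} (union, +1)
EQT@1: {C,G} ∪ {A} = {A,C,G} (union, +1)
EHQT@1: {A,C,G} ∩ {C} = {C} (intersection, +0)
EHQTW@1: {C} ∩ {C} = {C} (intersection, +0)
EQ@2: {C} ∪ {T} = {C,T} (union, +1)
EQT@2: {C,T} ∪ {G} = {C,G,T} (union, +1)
EHQT@2: {C,G,T} ∪ {A} = {A,C,G,T} (union, +1)
EHQTW@2: {A,C,G,T} ∩ {A} = {A} (intersection, +0)
per-site changes: [3, 2, 3]; total = 8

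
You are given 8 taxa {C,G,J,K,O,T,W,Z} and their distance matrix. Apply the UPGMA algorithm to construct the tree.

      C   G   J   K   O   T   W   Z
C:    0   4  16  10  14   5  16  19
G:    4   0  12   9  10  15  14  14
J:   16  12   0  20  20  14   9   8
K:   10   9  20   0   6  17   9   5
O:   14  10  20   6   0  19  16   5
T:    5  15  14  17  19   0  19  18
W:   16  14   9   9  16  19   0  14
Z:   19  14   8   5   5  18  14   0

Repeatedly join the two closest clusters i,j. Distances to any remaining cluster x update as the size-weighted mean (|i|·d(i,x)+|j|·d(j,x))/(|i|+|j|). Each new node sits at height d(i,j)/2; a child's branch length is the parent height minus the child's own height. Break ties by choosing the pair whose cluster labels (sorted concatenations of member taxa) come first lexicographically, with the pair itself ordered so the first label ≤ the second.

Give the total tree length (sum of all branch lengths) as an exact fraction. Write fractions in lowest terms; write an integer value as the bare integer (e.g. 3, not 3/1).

step 1: merge (C,G) at d=4; branch lengths C→2, G→2; new cluster CG
  updated: d(CG,J)=14, d(CG,K)=19/2, d(CG,O)=12, d(CG,T)=10, d(CG,W)=15, d(CG,Z)=33/2
step 2: merge (K,Z) at d=5; branch lengths K→5/2, Z→5/2; new cluster KZ
  updated: d(CG,KZ)=13, d(J,KZ)=14, d(KZ,O)=11/2, d(KZ,T)=35/2, d(KZ,W)=23/2
step 3: merge (KZ,O) at d=11/2; branch lengths KZ→1/4, O→11/4; new cluster KOZ
  updated: d(CG,KOZ)=38/3, d(J,KOZ)=16, d(KOZ,T)=18, d(KOZ,W)=13
step 4: merge (J,W) at d=9; branch lengths J→9/2, W→9/2; new cluster JW
  updated: d(CG,JW)=29/2, d(JW,KOZ)=29/2, d(JW,T)=33/2
step 5: merge (CG,T) at d=10; branch lengths CG→3, T→5; new cluster CGT
  updated: d(CGT,JW)=91/6, d(CGT,KOZ)=130/9
step 6: merge (CGT,KOZ) at d=130/9; branch lengths CGT→20/9, KOZ→161/36; new cluster CGKOTZ
  updated: d(CGKOTZ,JW)=89/6
step 7: merge (CGKOTZ,JW) at d=89/6; branch lengths CGKOTZ→7/36, JW→35/12; new cluster CGJKOTWZ
final tree: ((((C:2,G:2):3,T:5):20/9,((K:5/2,Z:5/2):1/4,O:11/4):161/36):7/36,(J:9/2,W:9/2):35/12)
total length: 1397/36

1397/36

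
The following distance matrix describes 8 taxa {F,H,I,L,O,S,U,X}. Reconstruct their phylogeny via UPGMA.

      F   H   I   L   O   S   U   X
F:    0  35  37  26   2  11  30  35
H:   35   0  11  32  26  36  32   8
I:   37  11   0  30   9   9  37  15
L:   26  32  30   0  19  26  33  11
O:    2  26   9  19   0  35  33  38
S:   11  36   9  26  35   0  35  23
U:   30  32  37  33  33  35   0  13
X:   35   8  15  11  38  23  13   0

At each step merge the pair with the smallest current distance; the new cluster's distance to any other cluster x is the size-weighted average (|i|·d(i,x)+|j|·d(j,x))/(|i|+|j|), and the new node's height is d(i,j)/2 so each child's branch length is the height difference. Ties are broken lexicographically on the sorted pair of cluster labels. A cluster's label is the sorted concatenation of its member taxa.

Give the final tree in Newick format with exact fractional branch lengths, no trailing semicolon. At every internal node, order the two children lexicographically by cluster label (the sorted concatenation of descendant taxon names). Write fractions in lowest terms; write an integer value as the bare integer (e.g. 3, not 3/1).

((((F:1,O:1):41/4,L:45/4):55/24,((H:4,X:4):53/8,(I:9/2,S:9/2):49/8):35/12):281/168,U:213/14)

1. join F+O (d=2) ⇒ FO; edges |F|=1, |O|=1
  updated: d(FO,H)=61/2, d(FO,I)=23, d(FO,L)=45/2, d(FO,S)=23, d(FO,U)=63/2, d(FO,X)=73/2
2. join H+X (d=8) ⇒ HX; edges |H|=4, |X|=4
  updated: d(FO,HX)=67/2, d(HX,I)=13, d(HX,L)=43/2, d(HX,S)=59/2, d(HX,U)=45/2
3. join I+S (d=9) ⇒ IS; edges |I|=9/2, |S|=9/2
  updated: d(FO,IS)=23, d(HX,IS)=85/4, d(IS,L)=28, d(IS,U)=36
4. join HX+IS (d=85/4) ⇒ HISX; edges |HX|=53/8, |IS|=49/8
  updated: d(FO,HISX)=113/4, d(HISX,L)=99/4, d(HISX,U)=117/4
5. join FO+L (d=45/2) ⇒ FLO; edges |FO|=41/4, |L|=45/4
  updated: d(FLO,HISX)=325/12, d(FLO,U)=32
6. join FLO+HISX (d=325/12) ⇒ FHILOSX; edges |FLO|=55/24, |HISX|=35/12
  updated: d(FHILOSX,U)=213/7
7. join FHILOSX+U (d=213/7) ⇒ FHILOSUX; edges |FHILOSX|=281/168, |U|=213/14
final tree: ((((F:1,O:1):41/4,L:45/4):55/24,((H:4,X:4):53/8,(I:9/2,S:9/2):49/8):35/12):281/168,U:213/14)
total length: 6329/84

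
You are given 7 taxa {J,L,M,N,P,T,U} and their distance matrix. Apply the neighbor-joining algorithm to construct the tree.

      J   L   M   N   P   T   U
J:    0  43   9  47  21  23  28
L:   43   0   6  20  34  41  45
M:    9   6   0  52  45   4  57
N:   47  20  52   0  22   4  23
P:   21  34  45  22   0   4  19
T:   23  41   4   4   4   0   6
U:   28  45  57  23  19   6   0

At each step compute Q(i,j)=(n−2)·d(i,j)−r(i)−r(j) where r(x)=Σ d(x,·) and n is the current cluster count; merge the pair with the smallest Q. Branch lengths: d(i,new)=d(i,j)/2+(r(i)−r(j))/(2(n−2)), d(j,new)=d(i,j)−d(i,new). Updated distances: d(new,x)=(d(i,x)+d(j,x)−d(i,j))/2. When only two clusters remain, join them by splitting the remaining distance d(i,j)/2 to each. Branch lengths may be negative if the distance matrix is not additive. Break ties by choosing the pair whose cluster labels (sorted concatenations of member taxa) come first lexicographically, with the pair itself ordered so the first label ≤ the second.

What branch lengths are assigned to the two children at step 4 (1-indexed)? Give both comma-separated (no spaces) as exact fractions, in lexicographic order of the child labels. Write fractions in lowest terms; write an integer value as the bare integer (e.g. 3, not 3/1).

113/32,339/32

1. join L+M (d=6, Q=-332) ⇒ LM; edges |L|=23/5, |M|=7/5
  updated: d(J,LM)=23, d(LM,N)=33, d(LM,P)=73/2, d(LM,T)=39/2, d(LM,U)=48
2. join J+LM (d=23, Q=-210) ⇒ JLM; edges |J|=37/4, |LM|=55/4
  updated: d(JLM,N)=57/2, d(JLM,P)=69/4, d(JLM,T)=39/4, d(JLM,U)=53/2
3. join JLM+P (d=69/4, Q=-185/2) ⇒ JLMP; edges |JLM|=143/12, |P|=16/3
  updated: d(JLMP,N)=133/8, d(JLMP,T)=-7/4, d(JLMP,U)=113/8
4. join JLMP+U (d=113/8, Q=-351/8) ⇒ JLMPU; edges |JLMP|=113/32, |U|=339/32
  updated: d(JLMPU,N)=51/4, d(JLMPU,T)=-79/16
5. join JLMPU+N (d=51/4, Q=-189/16) ⇒ JLMNPU; edges |JLMPU|=61/32, |N|=347/32
  updated: d(JLMNPU,T)=-219/32
6. join JLMNPU+T (d=-219/32) ⇒ JLMNPTU; edges |JLMNPU|=-219/64, |T|=-219/64
final tree: (((((J:37/4,(L:23/5,M:7/5):55/4):143/12,P:16/3):113/32,U:339/32):61/32,N:347/32):-219/64,T:-219/64)
total length: 2121/32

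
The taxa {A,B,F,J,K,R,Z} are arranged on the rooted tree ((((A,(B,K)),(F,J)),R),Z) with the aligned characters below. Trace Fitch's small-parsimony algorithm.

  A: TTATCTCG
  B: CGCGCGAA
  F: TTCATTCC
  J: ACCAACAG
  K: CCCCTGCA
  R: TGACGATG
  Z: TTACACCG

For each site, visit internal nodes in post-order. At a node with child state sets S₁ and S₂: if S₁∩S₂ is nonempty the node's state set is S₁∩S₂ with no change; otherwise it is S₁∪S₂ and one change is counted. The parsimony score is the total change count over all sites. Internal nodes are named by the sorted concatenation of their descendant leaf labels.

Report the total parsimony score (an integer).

BK@0: {C} ∩ {C} = {C} (intersection, +0)
ABK@0: {T} ∪ {C} = {C,T} (union, +1)
FJ@0: {T} ∪ {A} = {A,T} (union, +1)
ABFJK@0: {C,T} ∩ {A,T} = {T} (intersection, +0)
ABFJKR@0: {T} ∩ {T} = {T} (intersection, +0)
ABFJKRZ@0: {T} ∩ {T} = {T} (intersection, +0)
BK@1: {G} ∪ {C} = {C,G} (union, +1)
ABK@1: {T} ∪ {C,G} = {C,G,T} (union, +1)
FJ@1: {T} ∪ {C} = {C,T} (union, +1)
ABFJK@1: {C,G,T} ∩ {C,T} = {C,T} (intersection, +0)
ABFJKR@1: {C,T} ∪ {G} = {C,G,T} (union, +1)
ABFJKRZ@1: {C,G,T} ∩ {T} = {T} (intersection, +0)
BK@2: {C} ∩ {C} = {C} (intersection, +0)
ABK@2: {A} ∪ {C} = {A,C} (union, +1)
FJ@2: {C} ∩ {C} = {C} (intersection, +0)
ABFJK@2: {A,C} ∩ {C} = {C} (intersection, +0)
ABFJKR@2: {C} ∪ {A} = {A,C} (union, +1)
ABFJKRZ@2: {A,C} ∩ {A} = {A} (intersection, +0)
BK@3: {G} ∪ {C} = {C,G} (union, +1)
ABK@3: {T} ∪ {C,G} = {C,G,T} (union, +1)
FJ@3: {A} ∩ {A} = {A} (intersection, +0)
ABFJK@3: {C,G,T} ∪ {A} = {A,C,G,T} (union, +1)
ABFJKR@3: {A,C,G,T} ∩ {C} = {C} (intersection, +0)
ABFJKRZ@3: {C} ∩ {C} = {C} (intersection, +0)
BK@4: {C} ∪ {T} = {C,T} (union, +1)
ABK@4: {C} ∩ {C,T} = {C} (intersection, +0)
FJ@4: {T} ∪ {A} = {A,T} (union, +1)
ABFJK@4: {C} ∪ {A,T} = {A,C,T} (union, +1)
ABFJKR@4: {A,C,T} ∪ {G} = {A,C,G,T} (union, +1)
ABFJKRZ@4: {A,C,G,T} ∩ {A} = {A} (intersection, +0)
BK@5: {G} ∩ {G} = {G} (intersection, +0)
ABK@5: {T} ∪ {G} = {G,T} (union, +1)
FJ@5: {T} ∪ {C} = {C,T} (union, +1)
ABFJK@5: {G,T} ∩ {C,T} = {T} (intersection, +0)
ABFJKR@5: {T} ∪ {A} = {A,T} (union, +1)
ABFJKRZ@5: {A,T} ∪ {C} = {A,C,T} (union, +1)
BK@6: {A} ∪ {C} = {A,C} (union, +1)
ABK@6: {C} ∩ {A,C} = {C} (intersection, +0)
FJ@6: {C} ∪ {A} = {A,C} (union, +1)
ABFJK@6: {C} ∩ {A,C} = {C} (intersection, +0)
ABFJKR@6: {C} ∪ {T} = {C,T} (union, +1)
ABFJKRZ@6: {C,T} ∩ {C} = {C} (intersection, +0)
BK@7: {A} ∩ {A} = {A} (intersection, +0)
ABK@7: {G} ∪ {A} = {A,G} (union, +1)
FJ@7: {C} ∪ {G} = {C,G} (union, +1)
ABFJK@7: {A,G} ∩ {C,G} = {G} (intersection, +0)
ABFJKR@7: {G} ∩ {G} = {G} (intersection, +0)
ABFJKRZ@7: {G} ∩ {G} = {G} (intersection, +0)
per-site changes: [2, 4, 2, 3, 4, 4, 3, 2]; total = 24

24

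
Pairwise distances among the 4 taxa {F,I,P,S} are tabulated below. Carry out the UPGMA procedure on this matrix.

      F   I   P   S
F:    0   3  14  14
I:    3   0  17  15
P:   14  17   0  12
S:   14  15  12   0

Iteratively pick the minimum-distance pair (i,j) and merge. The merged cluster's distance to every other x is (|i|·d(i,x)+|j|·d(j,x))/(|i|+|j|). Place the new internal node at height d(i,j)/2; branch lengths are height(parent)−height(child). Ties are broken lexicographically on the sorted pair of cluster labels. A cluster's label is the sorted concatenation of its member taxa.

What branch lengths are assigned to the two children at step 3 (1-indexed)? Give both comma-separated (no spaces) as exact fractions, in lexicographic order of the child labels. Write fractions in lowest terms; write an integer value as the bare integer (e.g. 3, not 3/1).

6,3/2

iteration 1: select F,I (d=3); attach at lengths (3/2, 3/2); label the merged cluster FI
  updated: d(FI,P)=31/2, d(FI,S)=29/2
iteration 2: select P,S (d=12); attach at lengths (6, 6); label the merged cluster PS
  updated: d(FI,PS)=15
iteration 3: select FI,PS (d=15); attach at lengths (6, 3/2); label the merged cluster FIPS
final tree: ((F:3/2,I:3/2):6,(P:6,S:6):3/2)
total length: 45/2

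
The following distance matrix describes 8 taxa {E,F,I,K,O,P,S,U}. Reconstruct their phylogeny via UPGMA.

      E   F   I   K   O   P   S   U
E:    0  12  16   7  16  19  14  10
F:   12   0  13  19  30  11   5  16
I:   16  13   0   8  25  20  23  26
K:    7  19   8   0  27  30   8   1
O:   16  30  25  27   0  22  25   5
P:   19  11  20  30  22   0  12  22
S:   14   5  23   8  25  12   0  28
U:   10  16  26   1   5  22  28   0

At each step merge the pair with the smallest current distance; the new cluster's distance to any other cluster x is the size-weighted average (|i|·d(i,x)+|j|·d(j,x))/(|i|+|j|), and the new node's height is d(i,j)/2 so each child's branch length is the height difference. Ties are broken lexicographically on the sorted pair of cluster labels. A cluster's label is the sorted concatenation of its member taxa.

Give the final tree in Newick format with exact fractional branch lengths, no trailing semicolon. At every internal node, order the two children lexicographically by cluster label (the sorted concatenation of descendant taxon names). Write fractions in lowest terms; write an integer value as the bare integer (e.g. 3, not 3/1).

(((E:17/4,(K:1/2,U:1/2):15/4):15/4,O:8):2,(((F:5/2,S:5/2):13/4,P:23/4):43/12,I:28/3):2/3)

step 1: merge (K,U) at d=1; branch lengths K→1/2, U→1/2; new cluster KU
  updated: d(E,KU)=17/2, d(F,KU)=35/2, d(I,KU)=17, d(KU,O)=16, d(KU,P)=26, d(KU,S)=18
step 2: merge (F,S) at d=5; branch lengths F→5/2, S→5/2; new cluster FS
  updated: d(E,FS)=13, d(FS,I)=18, d(FS,KU)=71/4, d(FS,O)=55/2, d(FS,P)=23/2
step 3: merge (E,KU) at d=17/2; branch lengths E→17/4, KU→15/4; new cluster EKU
  updated: d(EKU,FS)=97/6, d(EKU,I)=50/3, d(EKU,O)=16, d(EKU,P)=71/3
step 4: merge (FS,P) at d=23/2; branch lengths FS→13/4, P→23/4; new cluster FPS
  updated: d(EKU,FPS)=56/3, d(FPS,I)=56/3, d(FPS,O)=77/3
step 5: merge (EKU,O) at d=16; branch lengths EKU→15/4, O→8; new cluster EKOU
  updated: d(EKOU,FPS)=245/12, d(EKOU,I)=75/4
step 6: merge (FPS,I) at d=56/3; branch lengths FPS→43/12, I→28/3; new cluster FIPS
  updated: d(EKOU,FIPS)=20
step 7: merge (EKOU,FIPS) at d=20; branch lengths EKOU→2, FIPS→2/3; new cluster EFIKOPSU
final tree: (((E:17/4,(K:1/2,U:1/2):15/4):15/4,O:8):2,(((F:5/2,S:5/2):13/4,P:23/4):43/12,I:28/3):2/3)
total length: 151/3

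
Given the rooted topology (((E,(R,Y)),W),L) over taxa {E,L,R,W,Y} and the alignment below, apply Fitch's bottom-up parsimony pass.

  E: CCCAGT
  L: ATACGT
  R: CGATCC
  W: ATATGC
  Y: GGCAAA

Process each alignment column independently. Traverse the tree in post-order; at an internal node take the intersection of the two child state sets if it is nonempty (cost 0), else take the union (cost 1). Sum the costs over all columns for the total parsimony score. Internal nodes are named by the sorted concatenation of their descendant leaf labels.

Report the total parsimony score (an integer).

14

[col 0] RY: children R:{C}, Y:{G} ∪→ {C,G}; cost 1
[col 0] ERY: children E:{C}, RY:{C,G} ∩→ {C}; cost 0
[col 0] ERWY: children ERY:{C}, W:{A} ∪→ {A,C}; cost 1
[col 0] ELRWY: children ERWY:{A,C}, L:{A} ∩→ {A}; cost 0
[col 1] RY: children R:{G}, Y:{G} ∩→ {G}; cost 0
[col 1] ERY: children E:{C}, RY:{G} ∪→ {C,G}; cost 1
[col 1] ERWY: children ERY:{C,G}, W:{T} ∪→ {C,G,T}; cost 1
[col 1] ELRWY: children ERWY:{C,G,T}, L:{T} ∩→ {T}; cost 0
[col 2] RY: children R:{A}, Y:{C} ∪→ {A,C}; cost 1
[col 2] ERY: children E:{C}, RY:{A,C} ∩→ {C}; cost 0
[col 2] ERWY: children ERY:{C}, W:{A} ∪→ {A,C}; cost 1
[col 2] ELRWY: children ERWY:{A,C}, L:{A} ∩→ {A}; cost 0
[col 3] RY: children R:{T}, Y:{A} ∪→ {A,T}; cost 1
[col 3] ERY: children E:{A}, RY:{A,T} ∩→ {A}; cost 0
[col 3] ERWY: children ERY:{A}, W:{T} ∪→ {A,T}; cost 1
[col 3] ELRWY: children ERWY:{A,T}, L:{C} ∪→ {A,C,T}; cost 1
[col 4] RY: children R:{C}, Y:{A} ∪→ {A,C}; cost 1
[col 4] ERY: children E:{G}, RY:{A,C} ∪→ {A,C,G}; cost 1
[col 4] ERWY: children ERY:{A,C,G}, W:{G} ∩→ {G}; cost 0
[col 4] ELRWY: children ERWY:{G}, L:{G} ∩→ {G}; cost 0
[col 5] RY: children R:{C}, Y:{A} ∪→ {A,C}; cost 1
[col 5] ERY: children E:{T}, RY:{A,C} ∪→ {A,C,T}; cost 1
[col 5] ERWY: children ERY:{A,C,T}, W:{C} ∩→ {C}; cost 0
[col 5] ELRWY: children ERWY:{C}, L:{T} ∪→ {C,T}; cost 1
per-site changes: [2, 2, 2, 3, 2, 3]; total = 14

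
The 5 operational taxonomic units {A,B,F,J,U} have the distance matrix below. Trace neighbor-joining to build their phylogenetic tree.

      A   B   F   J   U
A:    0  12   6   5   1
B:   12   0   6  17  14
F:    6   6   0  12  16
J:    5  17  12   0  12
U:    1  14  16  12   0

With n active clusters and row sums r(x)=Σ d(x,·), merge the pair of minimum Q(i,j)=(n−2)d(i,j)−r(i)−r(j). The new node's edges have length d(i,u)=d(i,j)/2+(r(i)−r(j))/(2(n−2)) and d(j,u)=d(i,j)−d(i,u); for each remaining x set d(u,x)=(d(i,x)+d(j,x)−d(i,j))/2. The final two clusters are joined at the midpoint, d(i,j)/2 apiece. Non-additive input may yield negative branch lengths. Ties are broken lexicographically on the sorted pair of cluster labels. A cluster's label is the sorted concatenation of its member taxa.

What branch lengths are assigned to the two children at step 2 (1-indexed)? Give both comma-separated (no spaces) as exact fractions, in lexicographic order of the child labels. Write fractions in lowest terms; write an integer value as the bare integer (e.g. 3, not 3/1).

-11/4,15/4

iteration 1: select B,F (d=6, Q=-71); attach at lengths (9/2, 3/2); label the merged cluster BF
  updated: d(A,BF)=6, d(BF,J)=23/2, d(BF,U)=12
iteration 2: select A,U (d=1, Q=-35); attach at lengths (-11/4, 15/4); label the merged cluster AU
  updated: d(AU,BF)=17/2, d(AU,J)=8
iteration 3: select AU,BF (d=17/2, Q=-28); attach at lengths (5/2, 6); label the merged cluster ABFU
  updated: d(ABFU,J)=11/2
iteration 4: select ABFU,J (d=11/2); attach at lengths (11/4, 11/4); label the merged cluster ABFJU
final tree: (((A:-11/4,U:15/4):5/2,(B:9/2,F:3/2):6):11/4,J:11/4)
total length: 21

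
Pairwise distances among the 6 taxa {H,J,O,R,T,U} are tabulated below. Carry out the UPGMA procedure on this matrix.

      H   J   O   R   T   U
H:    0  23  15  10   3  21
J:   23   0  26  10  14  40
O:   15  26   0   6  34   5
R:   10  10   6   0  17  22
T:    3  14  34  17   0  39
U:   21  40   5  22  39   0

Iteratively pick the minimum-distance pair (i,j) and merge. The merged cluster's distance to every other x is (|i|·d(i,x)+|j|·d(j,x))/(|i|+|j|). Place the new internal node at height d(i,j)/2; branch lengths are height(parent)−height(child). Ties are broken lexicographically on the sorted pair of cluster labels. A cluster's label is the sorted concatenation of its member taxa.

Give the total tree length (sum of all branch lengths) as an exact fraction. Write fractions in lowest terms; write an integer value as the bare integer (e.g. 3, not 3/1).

339/8

iteration 1: select H,T (d=3); attach at lengths (3/2, 3/2); label the merged cluster HT
  updated: d(HT,J)=37/2, d(HT,O)=49/2, d(HT,R)=27/2, d(HT,U)=30
iteration 2: select O,U (d=5); attach at lengths (5/2, 5/2); label the merged cluster OU
  updated: d(HT,OU)=109/4, d(J,OU)=33, d(OU,R)=14
iteration 3: select J,R (d=10); attach at lengths (5, 5); label the merged cluster JR
  updated: d(HT,JR)=16, d(JR,OU)=47/2
iteration 4: select HT,JR (d=16); attach at lengths (13/2, 3); label the merged cluster HJRT
  updated: d(HJRT,OU)=203/8
iteration 5: select HJRT,OU (d=203/8); attach at lengths (75/16, 163/16); label the merged cluster HJORTU
final tree: (((H:3/2,T:3/2):13/2,(J:5,R:5):3):75/16,(O:5/2,U:5/2):163/16)
total length: 339/8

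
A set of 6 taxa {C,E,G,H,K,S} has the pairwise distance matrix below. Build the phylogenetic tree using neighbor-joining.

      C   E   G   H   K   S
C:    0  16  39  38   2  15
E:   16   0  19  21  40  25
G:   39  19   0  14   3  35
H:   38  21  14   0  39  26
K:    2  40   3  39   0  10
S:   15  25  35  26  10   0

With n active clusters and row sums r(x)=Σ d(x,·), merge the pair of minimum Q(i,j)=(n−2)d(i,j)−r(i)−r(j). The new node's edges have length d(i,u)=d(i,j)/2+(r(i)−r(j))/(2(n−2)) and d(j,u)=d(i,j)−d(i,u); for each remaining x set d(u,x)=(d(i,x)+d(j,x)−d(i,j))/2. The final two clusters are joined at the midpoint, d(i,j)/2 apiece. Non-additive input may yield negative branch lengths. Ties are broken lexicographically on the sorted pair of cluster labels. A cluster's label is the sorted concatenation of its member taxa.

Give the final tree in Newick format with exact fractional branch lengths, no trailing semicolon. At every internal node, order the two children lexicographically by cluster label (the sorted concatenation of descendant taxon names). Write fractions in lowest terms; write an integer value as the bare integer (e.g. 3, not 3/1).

1. join C+K (d=2, Q=-196) ⇒ CK; edges |C|=3, |K|=-1
  updated: d(CK,E)=27, d(CK,G)=20, d(CK,H)=75/2, d(CK,S)=23/2
2. join CK+S (d=23/2, Q=-159) ⇒ CKS; edges |CK|=11/2, |S|=6
  updated: d(CKS,E)=81/4, d(CKS,G)=87/4, d(CKS,H)=26
3. join CKS+E (d=81/4, Q=-351/4) ⇒ CEKS; edges |CKS|=193/16, |E|=131/16
  updated: d(CEKS,G)=41/4, d(CEKS,H)=107/8
4. join CEKS+G (d=41/4, Q=-301/8) ⇒ CEGKS; edges |CEKS|=77/16, |G|=87/16
  updated: d(CEGKS,H)=137/16
5. join CEGKS+H (d=137/16) ⇒ CEGHKS; edges |CEGKS|=137/32, |H|=137/32
final tree: (((((C:3,K:-1):11/2,S:6):193/16,E:131/16):77/16,G:87/16):137/32,H:137/32)
total length: 841/16

(((((C:3,K:-1):11/2,S:6):193/16,E:131/16):77/16,G:87/16):137/32,H:137/32)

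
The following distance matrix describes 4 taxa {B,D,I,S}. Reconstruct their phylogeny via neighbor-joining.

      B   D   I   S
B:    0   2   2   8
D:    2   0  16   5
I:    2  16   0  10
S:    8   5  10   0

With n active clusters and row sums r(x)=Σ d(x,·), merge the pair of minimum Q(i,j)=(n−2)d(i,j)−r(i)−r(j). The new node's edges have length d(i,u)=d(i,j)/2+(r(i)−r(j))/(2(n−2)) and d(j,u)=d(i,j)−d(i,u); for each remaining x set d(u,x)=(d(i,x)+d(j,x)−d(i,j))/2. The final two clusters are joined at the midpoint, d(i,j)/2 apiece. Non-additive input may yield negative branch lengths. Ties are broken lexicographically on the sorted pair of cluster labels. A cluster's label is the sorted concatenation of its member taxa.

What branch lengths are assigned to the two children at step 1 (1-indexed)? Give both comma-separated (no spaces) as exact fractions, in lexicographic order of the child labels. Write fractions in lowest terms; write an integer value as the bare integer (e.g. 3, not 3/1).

-3,5

step 1: merge (B,I) at d=2, Q=-36; branch lengths B→-3, I→5; new cluster BI
  updated: d(BI,D)=8, d(BI,S)=8
step 2: merge (BI,D) at d=8, Q=-21; branch lengths BI→11/2, D→5/2; new cluster BDI
  updated: d(BDI,S)=5/2
step 3: merge (BDI,S) at d=5/2; branch lengths BDI→5/4, S→5/4; new cluster BDIS
final tree: (((B:-3,I:5):11/2,D:5/2):5/4,S:5/4)
total length: 25/2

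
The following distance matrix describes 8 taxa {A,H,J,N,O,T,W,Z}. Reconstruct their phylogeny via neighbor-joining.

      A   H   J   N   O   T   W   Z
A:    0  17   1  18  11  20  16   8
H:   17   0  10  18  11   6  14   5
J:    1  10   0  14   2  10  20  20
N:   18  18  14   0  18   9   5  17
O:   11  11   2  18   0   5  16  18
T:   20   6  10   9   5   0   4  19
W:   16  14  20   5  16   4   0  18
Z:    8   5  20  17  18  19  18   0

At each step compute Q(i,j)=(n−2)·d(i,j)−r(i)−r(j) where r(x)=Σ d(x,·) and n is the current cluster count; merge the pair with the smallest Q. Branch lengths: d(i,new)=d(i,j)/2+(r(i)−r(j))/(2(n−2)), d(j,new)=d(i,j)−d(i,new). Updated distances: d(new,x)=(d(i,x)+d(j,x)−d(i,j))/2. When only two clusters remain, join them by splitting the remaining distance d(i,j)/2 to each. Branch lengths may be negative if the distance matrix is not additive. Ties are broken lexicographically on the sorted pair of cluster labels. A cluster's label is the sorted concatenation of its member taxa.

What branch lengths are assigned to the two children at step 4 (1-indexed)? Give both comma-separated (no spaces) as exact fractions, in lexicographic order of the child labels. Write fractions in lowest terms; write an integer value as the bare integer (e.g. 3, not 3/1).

step 1: merge (A,J) at d=1, Q=-162; branch lengths A→5/3, J→-2/3; new cluster AJ
  updated: d(AJ,H)=13, d(AJ,N)=31/2, d(AJ,O)=6, d(AJ,T)=29/2, d(AJ,W)=35/2, d(AJ,Z)=27/2
step 2: merge (H,Z) at d=5, Q=-265/2; branch lengths H→3/20, Z→97/20; new cluster HZ
  updated: d(AJ,HZ)=43/4, d(HZ,N)=15, d(HZ,O)=12, d(HZ,T)=10, d(HZ,W)=27/2
step 3: merge (N,W) at d=5, Q=-197/2; branch lengths N→53/16, W→27/16; new cluster NW
  updated: d(AJ,NW)=14, d(HZ,NW)=47/4, d(NW,O)=29/2, d(NW,T)=4
step 4: merge (NW,T) at d=4, Q=-263/4; branch lengths NW→91/24, T→5/24; new cluster NTW
  updated: d(AJ,NTW)=49/4, d(HZ,NTW)=71/8, d(NTW,O)=31/4
step 5: merge (AJ,O) at d=6, Q=-171/4; branch lengths AJ→61/16, O→35/16; new cluster AJO
  updated: d(AJO,HZ)=67/8, d(AJO,NTW)=7
step 6: merge (AJO,HZ) at d=67/8, Q=-97/4; branch lengths AJO→13/4, HZ→41/8; new cluster AHJOZ
  updated: d(AHJOZ,NTW)=15/4
step 7: merge (AHJOZ,NTW) at d=15/4; branch lengths AHJOZ→15/8, NTW→15/8; new cluster AHJNOTWZ
final tree: ((((A:5/3,J:-2/3):61/16,O:35/16):13/4,(H:3/20,Z:97/20):41/8):15/8,((N:53/16,W:27/16):91/24,T:5/24):15/8)
total length: 265/8

91/24,5/24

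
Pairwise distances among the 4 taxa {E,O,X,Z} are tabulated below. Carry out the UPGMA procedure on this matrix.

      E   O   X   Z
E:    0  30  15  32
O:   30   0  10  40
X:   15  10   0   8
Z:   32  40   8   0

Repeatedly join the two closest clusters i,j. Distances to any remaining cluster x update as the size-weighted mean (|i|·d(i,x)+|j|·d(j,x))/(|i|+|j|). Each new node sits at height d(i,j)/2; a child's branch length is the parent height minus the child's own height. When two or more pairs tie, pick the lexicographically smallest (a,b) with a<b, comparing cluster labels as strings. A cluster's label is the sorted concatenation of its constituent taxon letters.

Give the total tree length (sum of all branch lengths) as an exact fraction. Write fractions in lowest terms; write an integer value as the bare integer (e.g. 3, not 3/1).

step 1: merge (X,Z) at d=8; branch lengths X→4, Z→4; new cluster XZ
  updated: d(E,XZ)=47/2, d(O,XZ)=25
step 2: merge (E,XZ) at d=47/2; branch lengths E→47/4, XZ→31/4; new cluster EXZ
  updated: d(EXZ,O)=80/3
step 3: merge (EXZ,O) at d=80/3; branch lengths EXZ→19/12, O→40/3; new cluster EOXZ
final tree: ((E:47/4,(X:4,Z:4):31/4):19/12,O:40/3)
total length: 509/12

509/12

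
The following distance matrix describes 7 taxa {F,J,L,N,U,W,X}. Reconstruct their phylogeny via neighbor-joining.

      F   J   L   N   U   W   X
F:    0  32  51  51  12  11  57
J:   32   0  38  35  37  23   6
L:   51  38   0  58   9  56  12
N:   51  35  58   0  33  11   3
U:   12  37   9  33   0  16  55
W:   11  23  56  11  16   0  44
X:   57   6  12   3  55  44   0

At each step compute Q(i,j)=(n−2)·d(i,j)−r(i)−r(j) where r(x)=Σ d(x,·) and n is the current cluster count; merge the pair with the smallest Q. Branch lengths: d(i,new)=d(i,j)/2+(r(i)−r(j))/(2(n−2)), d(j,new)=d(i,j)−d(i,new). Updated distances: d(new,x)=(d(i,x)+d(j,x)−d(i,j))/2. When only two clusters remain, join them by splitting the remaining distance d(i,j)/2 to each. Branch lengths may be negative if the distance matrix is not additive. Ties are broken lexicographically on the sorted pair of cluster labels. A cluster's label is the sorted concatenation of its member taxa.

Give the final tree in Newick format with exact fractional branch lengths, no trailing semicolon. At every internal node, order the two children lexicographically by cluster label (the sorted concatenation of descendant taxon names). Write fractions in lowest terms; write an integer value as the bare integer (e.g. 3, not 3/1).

step 1: merge (N,X) at d=3, Q=-353; branch lengths N→29/10, X→1/10; new cluster NX
  updated: d(F,NX)=105/2, d(J,NX)=19, d(L,NX)=67/2, d(NX,U)=85/2, d(NX,W)=26
step 2: merge (L,U) at d=9, Q=-268; branch lengths L→107/8, U→-35/8; new cluster LU
  updated: d(F,LU)=27, d(J,LU)=33, d(LU,NX)=67/2, d(LU,W)=63/2
step 3: merge (F,W) at d=11, Q=-181; branch lengths F→32/3, W→1/3; new cluster FW
  updated: d(FW,J)=22, d(FW,LU)=95/4, d(FW,NX)=135/4
step 4: merge (FW,LU) at d=95/4, Q=-489/4; branch lengths FW→147/16, LU→233/16; new cluster FLUW
  updated: d(FLUW,J)=125/8, d(FLUW,NX)=87/4
step 5: merge (FLUW,J) at d=125/8, Q=-451/8; branch lengths FLUW→147/16, J→103/16; new cluster FJLUW
  updated: d(FJLUW,NX)=201/16
step 6: merge (FJLUW,NX) at d=201/16; branch lengths FJLUW→201/32, NX→201/32; new cluster FJLNUWX
final tree: ((((F:32/3,W:1/3):147/16,(L:107/8,U:-35/8):233/16):147/16,J:103/16):201/32,(N:29/10,X:1/10):201/32)
total length: 1199/16

((((F:32/3,W:1/3):147/16,(L:107/8,U:-35/8):233/16):147/16,J:103/16):201/32,(N:29/10,X:1/10):201/32)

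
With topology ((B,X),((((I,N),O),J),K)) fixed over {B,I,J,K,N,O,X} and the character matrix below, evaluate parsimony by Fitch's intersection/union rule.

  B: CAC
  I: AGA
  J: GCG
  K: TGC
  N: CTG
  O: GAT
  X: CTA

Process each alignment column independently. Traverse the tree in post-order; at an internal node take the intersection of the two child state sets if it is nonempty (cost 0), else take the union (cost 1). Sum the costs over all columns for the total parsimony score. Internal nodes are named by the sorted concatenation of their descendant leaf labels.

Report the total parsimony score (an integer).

13

BX@0: {C} ∩ {C} = {C} (intersection, +0)
IN@0: {A} ∪ {C} = {A,C} (union, +1)
INO@0: {A,C} ∪ {G} = {A,C,G} (union, +1)
IJNO@0: {A,C,G} ∩ {G} = {G} (intersection, +0)
IJKNO@0: {G} ∪ {T} = {G,T} (union, +1)
BIJKNOX@0: {C} ∪ {G,T} = {C,G,T} (union, +1)
BX@1: {A} ∪ {T} = {A,T} (union, +1)
IN@1: {G} ∪ {T} = {G,T} (union, +1)
INO@1: {G,T} ∪ {A} = {A,G,T} (union, +1)
IJNO@1: {A,G,T} ∪ {C} = {A,C,G,T} (union, +1)
IJKNO@1: {A,C,G,T} ∩ {G} = {G} (intersection, +0)
BIJKNOX@1: {A,T} ∪ {G} = {A,G,T} (union, +1)
BX@2: {C} ∪ {A} = {A,C} (union, +1)
IN@2: {A} ∪ {G} = {A,G} (union, +1)
INO@2: {A,G} ∪ {T} = {A,G,T} (union, +1)
IJNO@2: {A,G,T} ∩ {G} = {G} (intersection, +0)
IJKNO@2: {G} ∪ {C} = {C,G} (union, +1)
BIJKNOX@2: {A,C} ∩ {C,G} = {C} (intersection, +0)
per-site changes: [4, 5, 4]; total = 13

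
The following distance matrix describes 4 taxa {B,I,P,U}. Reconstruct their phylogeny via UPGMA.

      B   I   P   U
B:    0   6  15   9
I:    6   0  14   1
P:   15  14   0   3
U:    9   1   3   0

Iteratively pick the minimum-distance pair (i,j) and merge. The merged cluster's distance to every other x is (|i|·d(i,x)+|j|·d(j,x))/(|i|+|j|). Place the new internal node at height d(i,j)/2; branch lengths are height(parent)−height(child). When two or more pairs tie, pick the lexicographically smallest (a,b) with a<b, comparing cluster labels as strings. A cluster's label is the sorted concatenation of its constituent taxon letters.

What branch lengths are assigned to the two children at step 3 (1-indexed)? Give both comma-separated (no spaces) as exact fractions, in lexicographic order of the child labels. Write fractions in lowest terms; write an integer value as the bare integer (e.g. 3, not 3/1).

iteration 1: select I,U (d=1); attach at lengths (1/2, 1/2); label the merged cluster IU
  updated: d(B,IU)=15/2, d(IU,P)=17/2
iteration 2: select B,IU (d=15/2); attach at lengths (15/4, 13/4); label the merged cluster BIU
  updated: d(BIU,P)=32/3
iteration 3: select BIU,P (d=32/3); attach at lengths (19/12, 16/3); label the merged cluster BIPU
final tree: ((B:15/4,(I:1/2,U:1/2):13/4):19/12,P:16/3)
total length: 179/12

19/12,16/3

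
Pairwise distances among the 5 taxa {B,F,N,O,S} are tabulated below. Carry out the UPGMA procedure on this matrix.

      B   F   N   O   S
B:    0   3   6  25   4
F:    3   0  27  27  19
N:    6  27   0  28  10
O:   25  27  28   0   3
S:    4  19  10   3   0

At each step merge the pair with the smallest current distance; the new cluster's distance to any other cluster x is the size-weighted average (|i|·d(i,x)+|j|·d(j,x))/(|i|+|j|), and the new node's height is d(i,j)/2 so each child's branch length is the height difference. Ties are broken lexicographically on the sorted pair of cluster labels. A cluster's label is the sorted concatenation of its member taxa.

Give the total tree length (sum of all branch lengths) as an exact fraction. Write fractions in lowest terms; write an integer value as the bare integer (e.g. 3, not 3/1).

step 1: merge (B,F) at d=3; branch lengths B→3/2, F→3/2; new cluster BF
  updated: d(BF,N)=33/2, d(BF,O)=26, d(BF,S)=23/2
step 2: merge (O,S) at d=3; branch lengths O→3/2, S→3/2; new cluster OS
  updated: d(BF,OS)=75/4, d(N,OS)=19
step 3: merge (BF,N) at d=33/2; branch lengths BF→27/4, N→33/4; new cluster BFN
  updated: d(BFN,OS)=113/6
step 4: merge (BFN,OS) at d=113/6; branch lengths BFN→7/6, OS→95/12; new cluster BFNOS
final tree: (((B:3/2,F:3/2):27/4,N:33/4):7/6,(O:3/2,S:3/2):95/12)
total length: 361/12

361/12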